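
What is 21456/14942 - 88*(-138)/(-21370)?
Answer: 69264768/79827635 ≈ 0.86768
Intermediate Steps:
21456/14942 - 88*(-138)/(-21370) = 21456*(1/14942) + 12144*(-1/21370) = 10728/7471 - 6072/10685 = 69264768/79827635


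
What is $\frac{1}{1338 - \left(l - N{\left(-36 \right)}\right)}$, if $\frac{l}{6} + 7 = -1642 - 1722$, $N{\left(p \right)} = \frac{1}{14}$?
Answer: $\frac{14}{301897} \approx 4.6373 \cdot 10^{-5}$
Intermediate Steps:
$N{\left(p \right)} = \frac{1}{14}$
$l = -20226$ ($l = -42 + 6 \left(-1642 - 1722\right) = -42 + 6 \left(-3364\right) = -42 - 20184 = -20226$)
$\frac{1}{1338 - \left(l - N{\left(-36 \right)}\right)} = \frac{1}{1338 + \left(\frac{1}{14} - -20226\right)} = \frac{1}{1338 + \left(\frac{1}{14} + 20226\right)} = \frac{1}{1338 + \frac{283165}{14}} = \frac{1}{\frac{301897}{14}} = \frac{14}{301897}$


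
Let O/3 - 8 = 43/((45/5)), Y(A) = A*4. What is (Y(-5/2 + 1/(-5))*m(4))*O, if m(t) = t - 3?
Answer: -414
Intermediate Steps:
Y(A) = 4*A
m(t) = -3 + t
O = 115/3 (O = 24 + 3*(43/((45/5))) = 24 + 3*(43/((45*(1/5)))) = 24 + 3*(43/9) = 24 + 43/3 = 115/3 ≈ 38.333)
(Y(-5/2 + 1/(-5))*m(4))*O = ((4*(-5/2 + 1/(-5)))*(-3 + 4))*(115/3) = ((4*(-5*1/2 + 1*(-1/5)))*1)*(115/3) = ((4*(-5/2 - 1/5))*1)*(115/3) = ((4*(-27/10))*1)*(115/3) = -54/5*1*(115/3) = -54/5*115/3 = -414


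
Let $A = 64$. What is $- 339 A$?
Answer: $-21696$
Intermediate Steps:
$- 339 A = \left(-339\right) 64 = -21696$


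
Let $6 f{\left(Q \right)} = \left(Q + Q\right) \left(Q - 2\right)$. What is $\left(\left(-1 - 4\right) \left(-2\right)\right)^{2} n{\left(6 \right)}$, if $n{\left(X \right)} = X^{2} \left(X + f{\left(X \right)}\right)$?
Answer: $50400$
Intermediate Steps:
$f{\left(Q \right)} = \frac{Q \left(-2 + Q\right)}{3}$ ($f{\left(Q \right)} = \frac{\left(Q + Q\right) \left(Q - 2\right)}{6} = \frac{2 Q \left(-2 + Q\right)}{6} = \frac{Q \left(-2 + Q\right)}{3}$)
$n{\left(X \right)} = X^{2} \left(X + \frac{X \left(-2 + X\right)}{3}\right)$
$\left(\left(-1 - 4\right) \left(-2\right)\right)^{2} n{\left(6 \right)} = \left(\left(-1 - 4\right) \left(-2\right)\right)^{2} \frac{6^{3} \left(1 + 6\right)}{3} = \left(\left(-5\right) \left(-2\right)\right)^{2} \cdot \frac{1}{3} \cdot 216 \cdot 7 = 10^{2} \cdot 504 = 100 \cdot 504 = 50400$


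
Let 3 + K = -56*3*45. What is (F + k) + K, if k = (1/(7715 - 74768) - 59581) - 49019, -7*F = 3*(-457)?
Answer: -7775944831/67053 ≈ -1.1597e+5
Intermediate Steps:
F = 1371/7 (F = -3*(-457)/7 = -⅐*(-1371) = 1371/7 ≈ 195.86)
K = -7563 (K = -3 - 56*3*45 = -3 - 168*45 = -3 - 7560 = -7563)
k = -7281955801/67053 (k = (1/(-67053) - 59581) - 49019 = (-1/67053 - 59581) - 49019 = -3995084794/67053 - 49019 = -7281955801/67053 ≈ -1.0860e+5)
(F + k) + K = (1371/7 - 7281955801/67053) - 7563 = -7268822992/67053 - 7563 = -7775944831/67053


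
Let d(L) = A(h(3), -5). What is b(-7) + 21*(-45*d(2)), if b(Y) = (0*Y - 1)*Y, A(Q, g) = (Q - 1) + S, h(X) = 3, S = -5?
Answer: 2842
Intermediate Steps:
A(Q, g) = -6 + Q (A(Q, g) = (Q - 1) - 5 = (-1 + Q) - 5 = -6 + Q)
d(L) = -3 (d(L) = -6 + 3 = -3)
b(Y) = -Y (b(Y) = (0 - 1)*Y = -Y)
b(-7) + 21*(-45*d(2)) = -1*(-7) + 21*(-45*(-3)) = 7 + 21*135 = 7 + 2835 = 2842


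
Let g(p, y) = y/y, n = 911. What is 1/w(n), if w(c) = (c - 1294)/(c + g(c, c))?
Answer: -912/383 ≈ -2.3812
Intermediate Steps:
g(p, y) = 1
w(c) = (-1294 + c)/(1 + c) (w(c) = (c - 1294)/(c + 1) = (-1294 + c)/(1 + c))
1/w(n) = 1/((-1294 + 911)/(1 + 911)) = 1/(-383/912) = -912/383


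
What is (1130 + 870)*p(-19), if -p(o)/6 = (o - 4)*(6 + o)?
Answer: -3588000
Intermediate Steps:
p(o) = -6*(-4 + o)*(6 + o) (p(o) = -6*(o - 4)*(6 + o) = -6*(-4 + o)*(6 + o))
(1130 + 870)*p(-19) = (1130 + 870)*(144 - 12*(-19) - 6*(-19)**2) = 2000*(144 + 228 - 6*361) = 2000*(144 + 228 - 2166) = 2000*(-1794) = -3588000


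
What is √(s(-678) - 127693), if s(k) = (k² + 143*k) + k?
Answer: √234359 ≈ 484.11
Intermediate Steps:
s(k) = k² + 144*k
√(s(-678) - 127693) = √(-678*(144 - 678) - 127693) = √(-678*(-534) - 127693) = √(362052 - 127693) = √234359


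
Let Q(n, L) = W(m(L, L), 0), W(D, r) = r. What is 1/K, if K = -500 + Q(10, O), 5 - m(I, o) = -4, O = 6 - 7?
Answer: -1/500 ≈ -0.0020000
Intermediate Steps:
O = -1
m(I, o) = 9 (m(I, o) = 5 - 1*(-4) = 5 + 4 = 9)
Q(n, L) = 0
K = -500 (K = -500 + 0 = -500)
1/K = 1/(-500) = -1/500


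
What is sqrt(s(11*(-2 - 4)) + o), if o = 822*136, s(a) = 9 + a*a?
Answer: sqrt(116157) ≈ 340.82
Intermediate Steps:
s(a) = 9 + a**2
o = 111792
sqrt(s(11*(-2 - 4)) + o) = sqrt((9 + (11*(-2 - 4))**2) + 111792) = sqrt((9 + (11*(-6))**2) + 111792) = sqrt((9 + (-66)**2) + 111792) = sqrt((9 + 4356) + 111792) = sqrt(4365 + 111792) = sqrt(116157)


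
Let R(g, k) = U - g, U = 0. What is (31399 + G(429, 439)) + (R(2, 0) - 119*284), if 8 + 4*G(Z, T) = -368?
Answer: -2493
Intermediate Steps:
G(Z, T) = -94 (G(Z, T) = -2 + (¼)*(-368) = -2 - 92 = -94)
R(g, k) = -g (R(g, k) = 0 - g = -g)
(31399 + G(429, 439)) + (R(2, 0) - 119*284) = (31399 - 94) + (-1*2 - 119*284) = 31305 + (-2 - 33796) = 31305 - 33798 = -2493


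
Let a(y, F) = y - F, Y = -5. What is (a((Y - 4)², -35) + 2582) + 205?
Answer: 2903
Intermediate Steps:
(a((Y - 4)², -35) + 2582) + 205 = (((-5 - 4)² - 1*(-35)) + 2582) + 205 = (((-9)² + 35) + 2582) + 205 = ((81 + 35) + 2582) + 205 = (116 + 2582) + 205 = 2698 + 205 = 2903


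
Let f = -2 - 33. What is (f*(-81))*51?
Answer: 144585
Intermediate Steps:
f = -35
(f*(-81))*51 = -35*(-81)*51 = 2835*51 = 144585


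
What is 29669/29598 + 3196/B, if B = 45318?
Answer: 239855825/223553694 ≈ 1.0729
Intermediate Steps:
29669/29598 + 3196/B = 29669/29598 + 3196/45318 = 29669*(1/29598) + 3196*(1/45318) = 29669/29598 + 1598/22659 = 239855825/223553694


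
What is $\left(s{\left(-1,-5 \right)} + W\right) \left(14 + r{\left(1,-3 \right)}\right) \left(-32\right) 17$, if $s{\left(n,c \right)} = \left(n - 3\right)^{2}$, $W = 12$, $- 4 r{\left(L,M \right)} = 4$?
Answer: $-198016$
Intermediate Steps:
$r{\left(L,M \right)} = -1$ ($r{\left(L,M \right)} = \left(- \frac{1}{4}\right) 4 = -1$)
$s{\left(n,c \right)} = \left(-3 + n\right)^{2}$
$\left(s{\left(-1,-5 \right)} + W\right) \left(14 + r{\left(1,-3 \right)}\right) \left(-32\right) 17 = \left(\left(-3 - 1\right)^{2} + 12\right) \left(14 - 1\right) \left(-32\right) 17 = \left(\left(-4\right)^{2} + 12\right) 13 \left(-32\right) 17 = \left(16 + 12\right) 13 \left(-32\right) 17 = 28 \cdot 13 \left(-32\right) 17 = 364 \left(-32\right) 17 = \left(-11648\right) 17 = -198016$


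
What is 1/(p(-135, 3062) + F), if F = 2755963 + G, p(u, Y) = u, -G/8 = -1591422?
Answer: 1/15487204 ≈ 6.4569e-8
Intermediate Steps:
G = 12731376 (G = -8*(-1591422) = 12731376)
F = 15487339 (F = 2755963 + 12731376 = 15487339)
1/(p(-135, 3062) + F) = 1/(-135 + 15487339) = 1/15487204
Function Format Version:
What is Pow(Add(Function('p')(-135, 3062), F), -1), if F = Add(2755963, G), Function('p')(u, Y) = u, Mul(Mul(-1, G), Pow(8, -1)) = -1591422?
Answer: Rational(1, 15487204) ≈ 6.4569e-8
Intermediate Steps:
G = 12731376 (G = Mul(-8, -1591422) = 12731376)
F = 15487339 (F = Add(2755963, 12731376) = 15487339)
Pow(Add(Function('p')(-135, 3062), F), -1) = Pow(Add(-135, 15487339), -1) = Pow(15487204, -1) = Rational(1, 15487204)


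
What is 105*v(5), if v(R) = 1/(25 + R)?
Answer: 7/2 ≈ 3.5000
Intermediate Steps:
105*v(5) = 105/(25 + 5) = 105/30 = 105*(1/30) = 7/2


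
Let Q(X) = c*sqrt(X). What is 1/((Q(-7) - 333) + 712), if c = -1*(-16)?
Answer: 379/145433 - 16*I*sqrt(7)/145433 ≈ 0.002606 - 0.00029108*I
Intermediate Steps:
c = 16
Q(X) = 16*sqrt(X)
1/((Q(-7) - 333) + 712) = 1/((16*sqrt(-7) - 333) + 712) = 1/((16*(I*sqrt(7)) - 333) + 712) = 1/((16*I*sqrt(7) - 333) + 712) = 1/((-333 + 16*I*sqrt(7)) + 712) = 1/(379 + 16*I*sqrt(7))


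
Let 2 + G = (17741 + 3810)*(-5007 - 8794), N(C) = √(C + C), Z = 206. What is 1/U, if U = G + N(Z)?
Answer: -297425353/88461840607174197 - 2*√103/88461840607174197 ≈ -3.3622e-9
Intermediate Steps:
N(C) = √2*√C (N(C) = √(2*C) = √2*√C)
G = -297425353 (G = -2 + (17741 + 3810)*(-5007 - 8794) = -2 + 21551*(-13801) = -2 - 297425351 = -297425353)
U = -297425353 + 2*√103 (U = -297425353 + √2*√206 = -297425353 + 2*√103 ≈ -2.9743e+8)
1/U = 1/(-297425353 + 2*√103)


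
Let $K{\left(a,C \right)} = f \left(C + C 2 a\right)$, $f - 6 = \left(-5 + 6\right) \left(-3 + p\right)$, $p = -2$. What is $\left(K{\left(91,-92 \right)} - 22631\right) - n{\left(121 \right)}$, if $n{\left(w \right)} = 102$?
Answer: $-39569$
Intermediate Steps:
$f = 1$ ($f = 6 + \left(-5 + 6\right) \left(-3 - 2\right) = 6 + 1 \left(-5\right) = 6 - 5 = 1$)
$K{\left(a,C \right)} = C + 2 C a$ ($K{\left(a,C \right)} = 1 \left(C + C 2 a\right) = 1 \left(C + 2 C a\right) = C + 2 C a$)
$\left(K{\left(91,-92 \right)} - 22631\right) - n{\left(121 \right)} = \left(- 92 \left(1 + 2 \cdot 91\right) - 22631\right) - 102 = \left(- 92 \left(1 + 182\right) - 22631\right) - 102 = \left(\left(-92\right) 183 - 22631\right) - 102 = \left(-16836 - 22631\right) - 102 = -39467 - 102 = -39569$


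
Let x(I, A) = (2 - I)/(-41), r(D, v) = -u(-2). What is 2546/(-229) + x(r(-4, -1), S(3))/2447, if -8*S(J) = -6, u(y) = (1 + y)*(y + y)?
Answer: -255433916/22974883 ≈ -11.118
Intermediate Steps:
u(y) = 2*y*(1 + y) (u(y) = (1 + y)*(2*y) = 2*y*(1 + y))
S(J) = ¾ (S(J) = -⅛*(-6) = ¾)
r(D, v) = -4 (r(D, v) = -2*(-2)*(1 - 2) = -2*(-2)*(-1) = -1*4 = -4)
x(I, A) = -2/41 + I/41 (x(I, A) = (2 - I)*(-1/41) = -2/41 + I/41)
2546/(-229) + x(r(-4, -1), S(3))/2447 = 2546/(-229) + (-2/41 + (1/41)*(-4))/2447 = 2546*(-1/229) + (-2/41 - 4/41)*(1/2447) = -2546/229 - 6/41*1/2447 = -2546/229 - 6/100327 = -255433916/22974883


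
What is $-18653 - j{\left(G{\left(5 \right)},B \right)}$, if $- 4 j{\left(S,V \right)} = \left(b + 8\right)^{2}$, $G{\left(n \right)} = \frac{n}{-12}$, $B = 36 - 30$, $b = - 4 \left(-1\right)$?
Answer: $-18617$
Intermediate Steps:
$b = 4$ ($b = \left(-1\right) \left(-4\right) = 4$)
$B = 6$
$G{\left(n \right)} = - \frac{n}{12}$ ($G{\left(n \right)} = n \left(- \frac{1}{12}\right) = - \frac{n}{12}$)
$j{\left(S,V \right)} = -36$ ($j{\left(S,V \right)} = - \frac{\left(4 + 8\right)^{2}}{4} = - \frac{12^{2}}{4} = \left(- \frac{1}{4}\right) 144 = -36$)
$-18653 - j{\left(G{\left(5 \right)},B \right)} = -18653 - -36 = -18653 + 36 = -18617$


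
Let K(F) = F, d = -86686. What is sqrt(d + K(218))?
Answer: 2*I*sqrt(21617) ≈ 294.05*I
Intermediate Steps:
sqrt(d + K(218)) = sqrt(-86686 + 218) = sqrt(-86468) = 2*I*sqrt(21617)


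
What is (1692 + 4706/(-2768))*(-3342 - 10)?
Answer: -980198125/173 ≈ -5.6659e+6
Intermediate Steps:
(1692 + 4706/(-2768))*(-3342 - 10) = (1692 + 4706*(-1/2768))*(-3352) = (1692 - 2353/1384)*(-3352) = (2339375/1384)*(-3352) = -980198125/173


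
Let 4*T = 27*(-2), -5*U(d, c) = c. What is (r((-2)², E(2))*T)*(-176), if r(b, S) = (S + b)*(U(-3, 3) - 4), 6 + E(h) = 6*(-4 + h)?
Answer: 765072/5 ≈ 1.5301e+5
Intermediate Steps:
U(d, c) = -c/5
E(h) = -30 + 6*h (E(h) = -6 + 6*(-4 + h) = -6 + (-24 + 6*h) = -30 + 6*h)
T = -27/2 (T = (27*(-2))/4 = (¼)*(-54) = -27/2 ≈ -13.500)
r(b, S) = -23*S/5 - 23*b/5 (r(b, S) = (S + b)*(-⅕*3 - 4) = (S + b)*(-⅗ - 4) = (S + b)*(-23/5) = -23*S/5 - 23*b/5)
(r((-2)², E(2))*T)*(-176) = ((-23*(-30 + 6*2)/5 - 23/5*(-2)²)*(-27/2))*(-176) = ((-23*(-30 + 12)/5 - 23/5*4)*(-27/2))*(-176) = ((-23/5*(-18) - 92/5)*(-27/2))*(-176) = ((414/5 - 92/5)*(-27/2))*(-176) = ((322/5)*(-27/2))*(-176) = -4347/5*(-176) = 765072/5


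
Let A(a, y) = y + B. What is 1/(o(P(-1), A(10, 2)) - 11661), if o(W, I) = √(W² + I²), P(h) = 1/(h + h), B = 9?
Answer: -46644/543915199 - 2*√485/543915199 ≈ -8.5837e-5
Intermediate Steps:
P(h) = 1/(2*h)
A(a, y) = 9 + y (A(a, y) = y + 9 = 9 + y)
o(W, I) = √(I² + W²)
1/(o(P(-1), A(10, 2)) - 11661) = 1/(√((9 + 2)² + ((½)/(-1))²) - 11661) = 1/(√(11² + ((½)*(-1))²) - 11661) = 1/(√(121 + (-½)²) - 11661) = 1/(√(121 + ¼) - 11661) = 1/(√(485/4) - 11661) = 1/(√485/2 - 11661) = 1/(-11661 + √485/2)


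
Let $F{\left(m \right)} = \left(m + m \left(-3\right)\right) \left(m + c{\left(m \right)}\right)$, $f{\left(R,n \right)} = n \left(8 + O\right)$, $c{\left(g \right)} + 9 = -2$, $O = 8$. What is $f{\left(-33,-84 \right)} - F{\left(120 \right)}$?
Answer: $24816$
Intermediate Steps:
$c{\left(g \right)} = -11$ ($c{\left(g \right)} = -9 - 2 = -11$)
$f{\left(R,n \right)} = 16 n$ ($f{\left(R,n \right)} = n \left(8 + 8\right) = n 16 = 16 n$)
$F{\left(m \right)} = - 2 m \left(-11 + m\right)$ ($F{\left(m \right)} = \left(m + m \left(-3\right)\right) \left(m - 11\right) = \left(m - 3 m\right) \left(-11 + m\right) = - 2 m \left(-11 + m\right)$)
$f{\left(-33,-84 \right)} - F{\left(120 \right)} = 16 \left(-84\right) - 2 \cdot 120 \left(11 - 120\right) = -1344 - 2 \cdot 120 \left(11 - 120\right) = -1344 - 2 \cdot 120 \left(-109\right) = -1344 - -26160 = -1344 + 26160 = 24816$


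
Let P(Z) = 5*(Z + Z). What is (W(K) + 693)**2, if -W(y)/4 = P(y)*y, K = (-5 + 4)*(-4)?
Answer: 2809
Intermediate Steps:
K = 4 (K = -1*(-4) = 4)
P(Z) = 10*Z (P(Z) = 5*(2*Z) = 10*Z)
W(y) = -40*y**2 (W(y) = -4*10*y*y = -40*y**2)
(W(K) + 693)**2 = (-40*4**2 + 693)**2 = (-40*16 + 693)**2 = (-640 + 693)**2 = 53**2 = 2809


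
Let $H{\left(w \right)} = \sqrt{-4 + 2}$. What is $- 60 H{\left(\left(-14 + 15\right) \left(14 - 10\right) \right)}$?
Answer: $- 60 i \sqrt{2} \approx - 84.853 i$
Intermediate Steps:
$H{\left(w \right)} = i \sqrt{2}$ ($H{\left(w \right)} = \sqrt{-2} = i \sqrt{2}$)
$- 60 H{\left(\left(-14 + 15\right) \left(14 - 10\right) \right)} = - 60 i \sqrt{2}$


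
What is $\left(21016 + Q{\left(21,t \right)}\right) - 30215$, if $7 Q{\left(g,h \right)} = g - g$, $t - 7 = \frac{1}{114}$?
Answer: $-9199$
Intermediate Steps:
$t = \frac{799}{114}$ ($t = 7 + \frac{1}{114} = \frac{799}{114} \approx 7.0088$)
$Q{\left(g,h \right)} = 0$ ($Q{\left(g,h \right)} = \frac{g - g}{7} = \frac{1}{7} \cdot 0 = 0$)
$\left(21016 + Q{\left(21,t \right)}\right) - 30215 = \left(21016 + 0\right) - 30215 = 21016 - 30215 = -9199$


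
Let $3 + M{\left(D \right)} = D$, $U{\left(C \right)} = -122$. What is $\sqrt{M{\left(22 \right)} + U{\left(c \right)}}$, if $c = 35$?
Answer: $i \sqrt{103} \approx 10.149 i$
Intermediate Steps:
$M{\left(D \right)} = -3 + D$
$\sqrt{M{\left(22 \right)} + U{\left(c \right)}} = \sqrt{\left(-3 + 22\right) - 122} = \sqrt{19 - 122} = \sqrt{-103} = i \sqrt{103}$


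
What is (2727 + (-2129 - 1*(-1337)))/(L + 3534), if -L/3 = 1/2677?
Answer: 345333/630701 ≈ 0.54754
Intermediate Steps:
L = -3/2677 ≈ -0.0011207
(2727 + (-2129 - 1*(-1337)))/(L + 3534) = (2727 + (-2129 - 1*(-1337)))/(-3/2677 + 3534) = (2727 + (-2129 + 1337))/(9460515/2677) = (2727 - 792)*(2677/9460515) = 1935*(2677/9460515) = 345333/630701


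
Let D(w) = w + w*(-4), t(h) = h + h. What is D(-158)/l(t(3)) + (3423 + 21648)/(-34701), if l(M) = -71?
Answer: -6076105/821257 ≈ -7.3985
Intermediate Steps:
t(h) = 2*h
D(w) = -3*w (D(w) = w - 4*w = -3*w)
D(-158)/l(t(3)) + (3423 + 21648)/(-34701) = -3*(-158)/(-71) + (3423 + 21648)/(-34701) = 474*(-1/71) + 25071*(-1/34701) = -474/71 - 8357/11567 = -6076105/821257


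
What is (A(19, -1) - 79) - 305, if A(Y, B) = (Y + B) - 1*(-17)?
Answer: -349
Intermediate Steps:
A(Y, B) = 17 + B + Y (A(Y, B) = (B + Y) + 17 = 17 + B + Y)
(A(19, -1) - 79) - 305 = ((17 - 1 + 19) - 79) - 305 = (35 - 79) - 305 = -44 - 305 = -349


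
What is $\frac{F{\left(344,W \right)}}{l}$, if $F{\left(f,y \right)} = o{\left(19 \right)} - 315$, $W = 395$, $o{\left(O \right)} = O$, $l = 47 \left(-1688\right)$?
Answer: $\frac{37}{9917} \approx 0.003731$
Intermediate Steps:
$l = -79336$
$F{\left(f,y \right)} = -296$ ($F{\left(f,y \right)} = 19 - 315 = -296$)
$\frac{F{\left(344,W \right)}}{l} = - \frac{296}{-79336} = \left(-296\right) \left(- \frac{1}{79336}\right) = \frac{37}{9917}$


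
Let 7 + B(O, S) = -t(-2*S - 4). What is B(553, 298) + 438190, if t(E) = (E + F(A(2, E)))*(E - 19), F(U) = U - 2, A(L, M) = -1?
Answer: 64926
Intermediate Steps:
F(U) = -2 + U
t(E) = (-19 + E)*(-3 + E) (t(E) = (E + (-2 - 1))*(E - 19) = (E - 3)*(-19 + E) = (-3 + E)*(-19 + E) = (-19 + E)*(-3 + E))
B(O, S) = -152 - (-4 - 2*S)² - 44*S (B(O, S) = -7 - (57 + (-2*S - 4)² - 22*(-2*S - 4)) = -7 - (57 + (-4 - 2*S)² - 22*(-4 - 2*S)) = -7 - (57 + (-4 - 2*S)² + (88 + 44*S)) = -7 - (145 + (-4 - 2*S)² + 44*S) = -7 + (-145 - (-4 - 2*S)² - 44*S) = -152 - (-4 - 2*S)² - 44*S)
B(553, 298) + 438190 = (-168 - 60*298 - 4*298²) + 438190 = (-168 - 17880 - 4*88804) + 438190 = (-168 - 17880 - 355216) + 438190 = -373264 + 438190 = 64926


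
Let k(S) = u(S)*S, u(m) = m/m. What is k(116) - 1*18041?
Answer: -17925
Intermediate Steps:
u(m) = 1
k(S) = S (k(S) = 1*S = S)
k(116) - 1*18041 = 116 - 1*18041 = 116 - 18041 = -17925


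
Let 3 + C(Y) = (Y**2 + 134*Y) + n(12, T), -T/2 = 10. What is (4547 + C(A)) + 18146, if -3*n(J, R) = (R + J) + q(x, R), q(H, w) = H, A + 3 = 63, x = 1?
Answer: 102997/3 ≈ 34332.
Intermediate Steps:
T = -20 (T = -2*10 = -20)
A = 60 (A = -3 + 63 = 60)
n(J, R) = -1/3 - J/3 - R/3 (n(J, R) = -((R + J) + 1)/3 = -((J + R) + 1)/3 = -(1 + J + R)/3 = -1/3 - J/3 - R/3)
C(Y) = -2/3 + Y**2 + 134*Y (C(Y) = -3 + ((Y**2 + 134*Y) + (-1/3 - 1/3*12 - 1/3*(-20))) = -3 + ((Y**2 + 134*Y) + (-1/3 - 4 + 20/3)) = -3 + ((Y**2 + 134*Y) + 7/3) = -3 + (7/3 + Y**2 + 134*Y) = -2/3 + Y**2 + 134*Y)
(4547 + C(A)) + 18146 = (4547 + (-2/3 + 60**2 + 134*60)) + 18146 = (4547 + (-2/3 + 3600 + 8040)) + 18146 = (4547 + 34918/3) + 18146 = 48559/3 + 18146 = 102997/3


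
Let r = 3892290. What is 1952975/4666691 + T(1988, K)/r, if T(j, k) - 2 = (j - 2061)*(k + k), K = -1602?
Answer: 4346528043752/9082057356195 ≈ 0.47858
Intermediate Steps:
T(j, k) = 2 + 2*k*(-2061 + j) (T(j, k) = 2 + (j - 2061)*(k + k) = 2 + (-2061 + j)*(2*k) = 2 + 2*k*(-2061 + j))
1952975/4666691 + T(1988, K)/r = 1952975/4666691 + (2 - 4122*(-1602) + 2*1988*(-1602))/3892290 = 1952975*(1/4666691) + (2 + 6603444 - 6369552)*(1/3892290) = 1952975/4666691 + 233894*(1/3892290) = 1952975/4666691 + 116947/1946145 = 4346528043752/9082057356195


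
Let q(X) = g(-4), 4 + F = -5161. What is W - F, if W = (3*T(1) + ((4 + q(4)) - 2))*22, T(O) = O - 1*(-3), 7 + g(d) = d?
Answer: 5231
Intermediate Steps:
F = -5165 (F = -4 - 5161 = -5165)
g(d) = -7 + d
T(O) = 3 + O (T(O) = O + 3 = 3 + O)
q(X) = -11 (q(X) = -7 - 4 = -11)
W = 66 (W = (3*(3 + 1) + ((4 - 11) - 2))*22 = (3*4 + (-7 - 2))*22 = (12 - 9)*22 = 3*22 = 66)
W - F = 66 - 1*(-5165) = 66 + 5165 = 5231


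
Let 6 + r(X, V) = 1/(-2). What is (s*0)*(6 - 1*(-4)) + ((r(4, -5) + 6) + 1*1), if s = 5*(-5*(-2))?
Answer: ½ ≈ 0.50000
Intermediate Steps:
r(X, V) = -13/2 (r(X, V) = -6 + 1/(-2) = -6 - ½ = -13/2)
s = 50 (s = 5*10 = 50)
(s*0)*(6 - 1*(-4)) + ((r(4, -5) + 6) + 1*1) = (50*0)*(6 - 1*(-4)) + ((-13/2 + 6) + 1*1) = 0*(6 + 4) + (-½ + 1) = 0*10 + ½ = 0 + ½ = ½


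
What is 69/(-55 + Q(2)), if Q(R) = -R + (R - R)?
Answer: -23/19 ≈ -1.2105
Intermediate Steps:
Q(R) = -R (Q(R) = -R + 0 = -R)
69/(-55 + Q(2)) = 69/(-55 - 1*2) = 69/(-55 - 2) = 69/(-57) = -1/57*69 = -23/19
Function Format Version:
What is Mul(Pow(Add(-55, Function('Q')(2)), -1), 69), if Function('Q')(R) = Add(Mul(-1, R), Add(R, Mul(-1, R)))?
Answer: Rational(-23, 19) ≈ -1.2105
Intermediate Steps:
Function('Q')(R) = Mul(-1, R) (Function('Q')(R) = Add(Mul(-1, R), 0) = Mul(-1, R))
Mul(Pow(Add(-55, Function('Q')(2)), -1), 69) = Mul(Pow(Add(-55, Mul(-1, 2)), -1), 69) = Mul(Pow(Add(-55, -2), -1), 69) = Mul(Pow(-57, -1), 69) = Mul(Rational(-1, 57), 69) = Rational(-23, 19)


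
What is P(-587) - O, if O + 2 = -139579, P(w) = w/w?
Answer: 139582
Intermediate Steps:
P(w) = 1
O = -139581 (O = -2 - 139579 = -139581)
P(-587) - O = 1 - 1*(-139581) = 1 + 139581 = 139582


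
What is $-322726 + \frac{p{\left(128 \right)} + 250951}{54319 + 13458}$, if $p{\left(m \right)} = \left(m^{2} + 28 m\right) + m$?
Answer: $- \frac{21873129055}{67777} \approx -3.2272 \cdot 10^{5}$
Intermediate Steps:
$p{\left(m \right)} = m^{2} + 29 m$
$-322726 + \frac{p{\left(128 \right)} + 250951}{54319 + 13458} = -322726 + \frac{128 \left(29 + 128\right) + 250951}{54319 + 13458} = -322726 + \frac{128 \cdot 157 + 250951}{67777} = -322726 + \left(20096 + 250951\right) \frac{1}{67777} = -322726 + 271047 \cdot \frac{1}{67777} = -322726 + \frac{271047}{67777} = - \frac{21873129055}{67777}$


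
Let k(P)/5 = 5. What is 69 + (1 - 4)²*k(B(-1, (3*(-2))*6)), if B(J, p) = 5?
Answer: 294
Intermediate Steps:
k(P) = 25 (k(P) = 5*5 = 25)
69 + (1 - 4)²*k(B(-1, (3*(-2))*6)) = 69 + (1 - 4)²*25 = 69 + (-3)²*25 = 69 + 9*25 = 69 + 225 = 294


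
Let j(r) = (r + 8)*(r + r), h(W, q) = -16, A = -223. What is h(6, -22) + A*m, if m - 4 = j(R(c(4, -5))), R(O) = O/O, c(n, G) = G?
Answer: -4922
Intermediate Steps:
R(O) = 1
j(r) = 2*r*(8 + r) (j(r) = (8 + r)*(2*r) = 2*r*(8 + r))
m = 22 (m = 4 + 2*1*(8 + 1) = 4 + 2*1*9 = 4 + 18 = 22)
h(6, -22) + A*m = -16 - 223*22 = -16 - 4906 = -4922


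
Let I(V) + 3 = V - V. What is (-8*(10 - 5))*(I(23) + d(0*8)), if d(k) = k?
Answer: 120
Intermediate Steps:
I(V) = -3 (I(V) = -3 + (V - V) = -3 + 0 = -3)
(-8*(10 - 5))*(I(23) + d(0*8)) = (-8*(10 - 5))*(-3 + 0*8) = (-8*5)*(-3 + 0) = -40*(-3) = 120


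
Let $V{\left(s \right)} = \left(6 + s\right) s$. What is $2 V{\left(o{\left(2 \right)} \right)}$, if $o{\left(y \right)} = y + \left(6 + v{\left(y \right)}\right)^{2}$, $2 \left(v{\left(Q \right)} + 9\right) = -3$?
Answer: $\frac{10057}{8} \approx 1257.1$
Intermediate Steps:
$v{\left(Q \right)} = - \frac{21}{2}$ ($v{\left(Q \right)} = -9 + \frac{1}{2} \left(-3\right) = -9 - \frac{3}{2} = - \frac{21}{2}$)
$o{\left(y \right)} = \frac{81}{4} + y$ ($o{\left(y \right)} = y + \left(6 - \frac{21}{2}\right)^{2} = y + \left(- \frac{9}{2}\right)^{2} = y + \frac{81}{4} = \frac{81}{4} + y$)
$V{\left(s \right)} = s \left(6 + s\right)$
$2 V{\left(o{\left(2 \right)} \right)} = 2 \left(\frac{81}{4} + 2\right) \left(6 + \left(\frac{81}{4} + 2\right)\right) = 2 \frac{89 \left(6 + \frac{89}{4}\right)}{4} = 2 \cdot \frac{89}{4} \cdot \frac{113}{4} = 2 \cdot \frac{10057}{16} = \frac{10057}{8}$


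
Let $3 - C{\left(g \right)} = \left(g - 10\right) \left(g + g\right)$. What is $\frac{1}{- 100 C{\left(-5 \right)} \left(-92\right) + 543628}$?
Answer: $- \frac{1}{808772} \approx -1.2364 \cdot 10^{-6}$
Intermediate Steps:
$C{\left(g \right)} = 3 - 2 g \left(-10 + g\right)$ ($C{\left(g \right)} = 3 - \left(g - 10\right) \left(g + g\right) = 3 - \left(-10 + g\right) 2 g = 3 - 2 g \left(-10 + g\right)$)
$\frac{1}{- 100 C{\left(-5 \right)} \left(-92\right) + 543628} = \frac{1}{- 100 \left(3 - 2 \left(-5\right)^{2} + 20 \left(-5\right)\right) \left(-92\right) + 543628} = \frac{1}{- 100 \left(3 - 50 - 100\right) \left(-92\right) + 543628} = \frac{1}{\left(-100\right) \left(-147\right) \left(-92\right) + 543628} = \frac{1}{14700 \left(-92\right) + 543628} = \frac{1}{-1352400 + 543628} = \frac{1}{-808772} = - \frac{1}{808772}$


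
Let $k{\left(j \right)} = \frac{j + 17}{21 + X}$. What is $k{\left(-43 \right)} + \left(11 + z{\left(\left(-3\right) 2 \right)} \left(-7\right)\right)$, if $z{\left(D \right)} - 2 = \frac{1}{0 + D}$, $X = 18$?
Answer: $- \frac{5}{2} \approx -2.5$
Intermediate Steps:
$k{\left(j \right)} = \frac{17}{39} + \frac{j}{39}$ ($k{\left(j \right)} = \frac{j + 17}{21 + 18} = \frac{17 + j}{39} = \left(17 + j\right) \frac{1}{39} = \frac{17}{39} + \frac{j}{39}$)
$z{\left(D \right)} = 2 + \frac{1}{D}$ ($z{\left(D \right)} = 2 + \frac{1}{0 + D} = 2 + \frac{1}{D}$)
$k{\left(-43 \right)} + \left(11 + z{\left(\left(-3\right) 2 \right)} \left(-7\right)\right) = \left(\frac{17}{39} + \frac{1}{39} \left(-43\right)\right) + \left(11 + \left(2 + \frac{1}{\left(-3\right) 2}\right) \left(-7\right)\right) = \left(\frac{17}{39} - \frac{43}{39}\right) + \left(11 + \left(2 + \frac{1}{-6}\right) \left(-7\right)\right) = - \frac{2}{3} + \left(11 + \left(2 - \frac{1}{6}\right) \left(-7\right)\right) = - \frac{2}{3} + \left(11 + \frac{11}{6} \left(-7\right)\right) = - \frac{2}{3} + \left(11 - \frac{77}{6}\right) = - \frac{2}{3} - \frac{11}{6} = - \frac{5}{2}$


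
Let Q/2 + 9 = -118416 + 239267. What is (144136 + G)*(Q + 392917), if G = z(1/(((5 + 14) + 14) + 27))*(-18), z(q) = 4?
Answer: 91423158464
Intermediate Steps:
Q = 241684 (Q = -18 + 2*(-118416 + 239267) = -18 + 2*120851 = -18 + 241702 = 241684)
G = -72 (G = 4*(-18) = -72)
(144136 + G)*(Q + 392917) = (144136 - 72)*(241684 + 392917) = 144064*634601 = 91423158464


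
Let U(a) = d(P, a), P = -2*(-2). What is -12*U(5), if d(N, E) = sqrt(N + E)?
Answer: -36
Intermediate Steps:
P = 4
d(N, E) = sqrt(E + N)
U(a) = sqrt(4 + a) (U(a) = sqrt(a + 4) = sqrt(4 + a))
-12*U(5) = -12*sqrt(4 + 5) = -12*sqrt(9) = -12*3 = -36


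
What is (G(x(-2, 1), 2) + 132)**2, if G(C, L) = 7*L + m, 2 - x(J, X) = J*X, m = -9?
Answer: 18769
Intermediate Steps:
x(J, X) = 2 - J*X
G(C, L) = -9 + 7*L (G(C, L) = 7*L - 9 = -9 + 7*L)
(G(x(-2, 1), 2) + 132)**2 = ((-9 + 7*2) + 132)**2 = ((-9 + 14) + 132)**2 = (5 + 132)**2 = 137**2 = 18769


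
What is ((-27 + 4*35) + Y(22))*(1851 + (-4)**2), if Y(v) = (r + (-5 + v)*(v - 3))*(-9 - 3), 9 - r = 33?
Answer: -6487825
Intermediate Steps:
r = -24 (r = 9 - 1*33 = 9 - 33 = -24)
Y(v) = 288 - 12*(-5 + v)*(-3 + v) (Y(v) = (-24 + (-5 + v)*(v - 3))*(-9 - 3) = (-24 + (-5 + v)*(-3 + v))*(-12) = 288 - 12*(-5 + v)*(-3 + v))
((-27 + 4*35) + Y(22))*(1851 + (-4)**2) = ((-27 + 4*35) + (108 - 12*22**2 + 96*22))*(1851 + (-4)**2) = ((-27 + 140) + (108 - 12*484 + 2112))*(1851 + 16) = (113 + (108 - 5808 + 2112))*1867 = (113 - 3588)*1867 = -3475*1867 = -6487825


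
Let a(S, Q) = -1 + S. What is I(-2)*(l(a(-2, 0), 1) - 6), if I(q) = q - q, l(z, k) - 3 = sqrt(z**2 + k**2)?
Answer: 0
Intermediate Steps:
l(z, k) = 3 + sqrt(k**2 + z**2) (l(z, k) = 3 + sqrt(z**2 + k**2) = 3 + sqrt(k**2 + z**2))
I(q) = 0
I(-2)*(l(a(-2, 0), 1) - 6) = 0*((3 + sqrt(1**2 + (-1 - 2)**2)) - 6) = 0*((3 + sqrt(1 + (-3)**2)) - 6) = 0*((3 + sqrt(1 + 9)) - 6) = 0*((3 + sqrt(10)) - 6) = 0*(-3 + sqrt(10)) = 0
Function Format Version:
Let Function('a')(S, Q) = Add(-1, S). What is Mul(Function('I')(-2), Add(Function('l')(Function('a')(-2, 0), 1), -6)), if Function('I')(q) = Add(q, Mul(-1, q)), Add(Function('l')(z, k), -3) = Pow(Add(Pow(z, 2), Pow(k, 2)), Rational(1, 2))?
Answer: 0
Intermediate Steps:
Function('l')(z, k) = Add(3, Pow(Add(Pow(k, 2), Pow(z, 2)), Rational(1, 2))) (Function('l')(z, k) = Add(3, Pow(Add(Pow(z, 2), Pow(k, 2)), Rational(1, 2))) = Add(3, Pow(Add(Pow(k, 2), Pow(z, 2)), Rational(1, 2))))
Function('I')(q) = 0
Mul(Function('I')(-2), Add(Function('l')(Function('a')(-2, 0), 1), -6)) = Mul(0, Add(Add(3, Pow(Add(Pow(1, 2), Pow(Add(-1, -2), 2)), Rational(1, 2))), -6)) = Mul(0, Add(Add(3, Pow(Add(1, Pow(-3, 2)), Rational(1, 2))), -6)) = Mul(0, Add(Add(3, Pow(Add(1, 9), Rational(1, 2))), -6)) = Mul(0, Add(Add(3, Pow(10, Rational(1, 2))), -6)) = Mul(0, Add(-3, Pow(10, Rational(1, 2)))) = 0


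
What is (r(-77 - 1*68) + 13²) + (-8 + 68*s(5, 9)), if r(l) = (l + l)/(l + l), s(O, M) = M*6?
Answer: 3834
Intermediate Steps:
s(O, M) = 6*M
r(l) = 1 (r(l) = (2*l)/((2*l)) = (2*l)*(1/(2*l)) = 1)
(r(-77 - 1*68) + 13²) + (-8 + 68*s(5, 9)) = (1 + 13²) + (-8 + 68*(6*9)) = (1 + 169) + (-8 + 68*54) = 170 + (-8 + 3672) = 170 + 3664 = 3834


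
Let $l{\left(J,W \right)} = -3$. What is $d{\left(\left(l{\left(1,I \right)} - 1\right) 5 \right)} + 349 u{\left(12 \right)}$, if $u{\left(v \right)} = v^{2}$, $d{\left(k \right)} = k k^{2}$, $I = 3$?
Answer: $42256$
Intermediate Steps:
$d{\left(k \right)} = k^{3}$
$d{\left(\left(l{\left(1,I \right)} - 1\right) 5 \right)} + 349 u{\left(12 \right)} = \left(\left(-3 - 1\right) 5\right)^{3} + 349 \cdot 12^{2} = \left(\left(-4\right) 5\right)^{3} + 349 \cdot 144 = \left(-20\right)^{3} + 50256 = -8000 + 50256 = 42256$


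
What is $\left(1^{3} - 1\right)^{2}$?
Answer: $0$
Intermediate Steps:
$\left(1^{3} - 1\right)^{2} = \left(1 - 1\right)^{2} = 0^{2} = 0$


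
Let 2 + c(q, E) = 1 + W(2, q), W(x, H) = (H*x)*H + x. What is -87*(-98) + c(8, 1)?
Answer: 8655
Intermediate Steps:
W(x, H) = x + x*H² (W(x, H) = x*H² + x = x + x*H²)
c(q, E) = 1 + 2*q² (c(q, E) = -2 + (1 + 2*(1 + q²)) = -2 + (1 + (2 + 2*q²)) = -2 + (3 + 2*q²) = 1 + 2*q²)
-87*(-98) + c(8, 1) = -87*(-98) + (1 + 2*8²) = 8526 + (1 + 2*64) = 8526 + (1 + 128) = 8526 + 129 = 8655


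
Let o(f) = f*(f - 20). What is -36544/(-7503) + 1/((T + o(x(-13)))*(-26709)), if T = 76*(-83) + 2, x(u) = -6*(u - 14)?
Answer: 5432714869435/1115413191882 ≈ 4.8706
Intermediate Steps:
x(u) = 84 - 6*u (x(u) = -6*(-14 + u) = 84 - 6*u)
T = -6306 (T = -6308 + 2 = -6306)
o(f) = f*(-20 + f)
-36544/(-7503) + 1/((T + o(x(-13)))*(-26709)) = -36544/(-7503) + 1/(-6306 + (84 - 6*(-13))*(-20 + (84 - 6*(-13)))*(-26709)) = -36544*(-1/7503) - 1/26709/(-6306 + (84 + 78)*(-20 + (84 + 78))) = 36544/7503 - 1/26709/(-6306 + 162*(-20 + 162)) = 36544/7503 - 1/26709/(-6306 + 162*142) = 36544/7503 - 1/26709/(-6306 + 23004) = 36544/7503 - 1/26709/16698 = 36544/7503 + (1/16698)*(-1/26709) = 36544/7503 - 1/445986882 = 5432714869435/1115413191882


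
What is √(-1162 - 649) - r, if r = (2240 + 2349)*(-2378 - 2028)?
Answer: 20219134 + I*√1811 ≈ 2.0219e+7 + 42.556*I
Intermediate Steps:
r = -20219134 (r = 4589*(-4406) = -20219134)
√(-1162 - 649) - r = √(-1162 - 649) - 1*(-20219134) = √(-1811) + 20219134 = I*√1811 + 20219134 = 20219134 + I*√1811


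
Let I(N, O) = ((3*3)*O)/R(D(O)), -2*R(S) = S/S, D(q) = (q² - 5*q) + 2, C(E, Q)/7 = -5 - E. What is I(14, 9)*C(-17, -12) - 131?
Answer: -13739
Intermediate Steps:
C(E, Q) = -35 - 7*E (C(E, Q) = 7*(-5 - E) = -35 - 7*E)
D(q) = 2 + q² - 5*q
R(S) = -½ (R(S) = -S/(2*S) = -½*1 = -½)
I(N, O) = -18*O (I(N, O) = ((3*3)*O)/(-½) = (9*O)*(-2) = -18*O)
I(14, 9)*C(-17, -12) - 131 = (-18*9)*(-35 - 7*(-17)) - 131 = -162*(-35 + 119) - 131 = -162*84 - 131 = -13608 - 131 = -13739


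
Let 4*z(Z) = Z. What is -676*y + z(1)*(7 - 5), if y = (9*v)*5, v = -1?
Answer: 60841/2 ≈ 30421.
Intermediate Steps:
z(Z) = Z/4
y = -45 (y = (9*(-1))*5 = -9*5 = -45)
-676*y + z(1)*(7 - 5) = -676*(-45) + ((¼)*1)*(7 - 5) = 30420 + (¼)*2 = 30420 + ½ = 60841/2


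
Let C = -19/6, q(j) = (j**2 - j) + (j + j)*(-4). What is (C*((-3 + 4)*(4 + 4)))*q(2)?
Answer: 1064/3 ≈ 354.67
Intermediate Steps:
q(j) = j**2 - 9*j (q(j) = (j**2 - j) + (2*j)*(-4) = (j**2 - j) - 8*j = j**2 - 9*j)
C = -19/6 (C = -19*1/6 = -19/6 ≈ -3.1667)
(C*((-3 + 4)*(4 + 4)))*q(2) = (-19*(-3 + 4)*(4 + 4)/6)*(2*(-9 + 2)) = (-19*8/6)*(2*(-7)) = -19/6*8*(-14) = -76/3*(-14) = 1064/3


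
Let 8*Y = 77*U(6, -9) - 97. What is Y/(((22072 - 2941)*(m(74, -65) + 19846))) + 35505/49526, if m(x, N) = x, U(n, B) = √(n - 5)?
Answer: 2706116656757/3774767913504 ≈ 0.71690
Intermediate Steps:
U(n, B) = √(-5 + n)
Y = -5/2 (Y = (77*√(-5 + 6) - 97)/8 = (77*√1 - 97)/8 = (77*1 - 97)/8 = (77 - 97)/8 = (⅛)*(-20) = -5/2 ≈ -2.5000)
Y/(((22072 - 2941)*(m(74, -65) + 19846))) + 35505/49526 = -5*1/((74 + 19846)*(22072 - 2941))/2 + 35505/49526 = -5/(2*(19131*19920)) + 35505*(1/49526) = -5/2/381089520 + 35505/49526 = -5/2*1/381089520 + 35505/49526 = -1/152435808 + 35505/49526 = 2706116656757/3774767913504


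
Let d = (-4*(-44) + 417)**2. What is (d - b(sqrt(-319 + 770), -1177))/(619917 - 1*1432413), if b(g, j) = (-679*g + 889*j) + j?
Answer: -466393/270832 - 679*sqrt(451)/812496 ≈ -1.7398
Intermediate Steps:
b(g, j) = -679*g + 890*j
d = 351649 (d = (176 + 417)**2 = 593**2 = 351649)
(d - b(sqrt(-319 + 770), -1177))/(619917 - 1*1432413) = (351649 - (-679*sqrt(-319 + 770) + 890*(-1177)))/(619917 - 1*1432413) = (351649 - (-679*sqrt(451) - 1047530))/(619917 - 1432413) = (351649 - (-1047530 - 679*sqrt(451)))/(-812496) = (351649 + (1047530 + 679*sqrt(451)))*(-1/812496) = (1399179 + 679*sqrt(451))*(-1/812496) = -466393/270832 - 679*sqrt(451)/812496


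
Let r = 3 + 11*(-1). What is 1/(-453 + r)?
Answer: -1/461 ≈ -0.0021692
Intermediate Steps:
r = -8 (r = 3 - 11 = -8)
1/(-453 + r) = 1/(-453 - 8) = 1/(-461) = -1/461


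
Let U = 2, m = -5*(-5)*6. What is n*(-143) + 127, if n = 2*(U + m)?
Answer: -43345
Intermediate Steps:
m = 150 (m = 25*6 = 150)
n = 304 (n = 2*(2 + 150) = 2*152 = 304)
n*(-143) + 127 = 304*(-143) + 127 = -43472 + 127 = -43345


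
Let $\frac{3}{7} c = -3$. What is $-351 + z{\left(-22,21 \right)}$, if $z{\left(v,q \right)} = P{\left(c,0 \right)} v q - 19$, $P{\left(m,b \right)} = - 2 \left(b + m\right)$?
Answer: $-6838$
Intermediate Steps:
$c = -7$ ($c = \frac{7}{3} \left(-3\right) = -7$)
$P{\left(m,b \right)} = - 2 b - 2 m$
$z{\left(v,q \right)} = -19 + 14 q v$ ($z{\left(v,q \right)} = \left(\left(-2\right) 0 - -14\right) v q - 19 = \left(0 + 14\right) v q - 19 = 14 v q - 19 = 14 q v - 19 = -19 + 14 q v$)
$-351 + z{\left(-22,21 \right)} = -351 + \left(-19 + 14 \cdot 21 \left(-22\right)\right) = -351 - 6487 = -6838$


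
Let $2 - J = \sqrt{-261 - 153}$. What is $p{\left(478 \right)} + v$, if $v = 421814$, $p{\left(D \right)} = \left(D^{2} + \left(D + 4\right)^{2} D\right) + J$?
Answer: $111701172 - 3 i \sqrt{46} \approx 1.117 \cdot 10^{8} - 20.347 i$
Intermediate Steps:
$J = 2 - 3 i \sqrt{46}$ ($J = 2 - \sqrt{-261 - 153} = 2 - \sqrt{-414} = 2 - 3 i \sqrt{46} \approx 2.0 - 20.347 i$)
$p{\left(D \right)} = 2 + D^{2} + D \left(4 + D\right)^{2} - 3 i \sqrt{46}$ ($p{\left(D \right)} = \left(D^{2} + \left(D + 4\right)^{2} D\right) + \left(2 - 3 i \sqrt{46}\right) = \left(D^{2} + \left(4 + D\right)^{2} D\right) + \left(2 - 3 i \sqrt{46}\right) = \left(D^{2} + D \left(4 + D\right)^{2}\right) + \left(2 - 3 i \sqrt{46}\right) = 2 + D^{2} + D \left(4 + D\right)^{2} - 3 i \sqrt{46}$)
$p{\left(478 \right)} + v = \left(2 + 478^{2} + 478 \left(4 + 478\right)^{2} - 3 i \sqrt{46}\right) + 421814 = \left(2 + 228484 + 478 \cdot 482^{2} - 3 i \sqrt{46}\right) + 421814 = \left(2 + 228484 + 478 \cdot 232324 - 3 i \sqrt{46}\right) + 421814 = \left(2 + 228484 + 111050872 - 3 i \sqrt{46}\right) + 421814 = \left(111279358 - 3 i \sqrt{46}\right) + 421814 = 111701172 - 3 i \sqrt{46}$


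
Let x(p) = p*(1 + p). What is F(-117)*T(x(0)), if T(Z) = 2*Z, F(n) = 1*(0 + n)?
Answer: 0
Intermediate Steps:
F(n) = n (F(n) = 1*n = n)
F(-117)*T(x(0)) = -234*0*(1 + 0) = -234*0*1 = -234*0 = -117*0 = 0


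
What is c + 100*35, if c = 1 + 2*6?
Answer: 3513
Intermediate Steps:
c = 13 (c = 1 + 12 = 13)
c + 100*35 = 13 + 100*35 = 13 + 3500 = 3513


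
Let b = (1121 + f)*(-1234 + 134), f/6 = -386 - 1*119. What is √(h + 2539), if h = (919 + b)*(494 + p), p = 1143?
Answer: √3439043242 ≈ 58643.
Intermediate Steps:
f = -3030 (f = 6*(-386 - 1*119) = 6*(-386 - 119) = 6*(-505) = -3030)
b = 2099900 (b = (1121 - 3030)*(-1234 + 134) = -1909*(-1100) = 2099900)
h = 3439040703 (h = (919 + 2099900)*(494 + 1143) = 2100819*1637 = 3439040703)
√(h + 2539) = √(3439040703 + 2539) = √3439043242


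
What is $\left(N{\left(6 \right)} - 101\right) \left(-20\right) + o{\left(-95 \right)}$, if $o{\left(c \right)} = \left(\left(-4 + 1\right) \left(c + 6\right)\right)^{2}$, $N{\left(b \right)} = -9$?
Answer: $73489$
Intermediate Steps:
$o{\left(c \right)} = \left(-18 - 3 c\right)^{2}$ ($o{\left(c \right)} = \left(- 3 \left(6 + c\right)\right)^{2} = \left(-18 - 3 c\right)^{2}$)
$\left(N{\left(6 \right)} - 101\right) \left(-20\right) + o{\left(-95 \right)} = \left(-9 - 101\right) \left(-20\right) + 9 \left(6 - 95\right)^{2} = \left(-110\right) \left(-20\right) + 9 \left(-89\right)^{2} = 2200 + 9 \cdot 7921 = 2200 + 71289 = 73489$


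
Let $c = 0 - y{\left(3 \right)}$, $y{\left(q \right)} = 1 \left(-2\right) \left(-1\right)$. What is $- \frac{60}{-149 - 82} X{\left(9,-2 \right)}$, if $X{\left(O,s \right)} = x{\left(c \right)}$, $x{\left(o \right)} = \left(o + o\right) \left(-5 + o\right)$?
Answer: $\frac{80}{11} \approx 7.2727$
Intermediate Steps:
$y{\left(q \right)} = 2$ ($y{\left(q \right)} = \left(-2\right) \left(-1\right) = 2$)
$c = -2$ ($c = 0 - 2 = -2$)
$x{\left(o \right)} = 2 o \left(-5 + o\right)$
$X{\left(O,s \right)} = 28$ ($X{\left(O,s \right)} = 2 \left(-2\right) \left(-5 - 2\right) = 2 \left(-2\right) \left(-7\right) = 28$)
$- \frac{60}{-149 - 82} X{\left(9,-2 \right)} = - \frac{60}{-149 - 82} \cdot 28 = - \frac{60}{-231} \cdot 28 = \left(-60\right) \left(- \frac{1}{231}\right) 28 = \frac{20}{77} \cdot 28 = \frac{80}{11}$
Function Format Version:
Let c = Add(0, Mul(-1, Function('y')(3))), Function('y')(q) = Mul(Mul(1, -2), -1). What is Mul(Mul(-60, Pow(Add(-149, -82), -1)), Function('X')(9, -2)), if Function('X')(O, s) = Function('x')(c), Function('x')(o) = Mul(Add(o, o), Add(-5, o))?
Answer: Rational(80, 11) ≈ 7.2727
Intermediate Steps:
Function('y')(q) = 2 (Function('y')(q) = Mul(-2, -1) = 2)
c = -2 (c = Add(0, Mul(-1, 2)) = Add(0, -2) = -2)
Function('x')(o) = Mul(2, o, Add(-5, o)) (Function('x')(o) = Mul(Mul(2, o), Add(-5, o)) = Mul(2, o, Add(-5, o)))
Function('X')(O, s) = 28 (Function('X')(O, s) = Mul(2, -2, Add(-5, -2)) = Mul(2, -2, -7) = 28)
Mul(Mul(-60, Pow(Add(-149, -82), -1)), Function('X')(9, -2)) = Mul(Mul(-60, Pow(Add(-149, -82), -1)), 28) = Mul(Mul(-60, Pow(-231, -1)), 28) = Mul(Mul(-60, Rational(-1, 231)), 28) = Mul(Rational(20, 77), 28) = Rational(80, 11)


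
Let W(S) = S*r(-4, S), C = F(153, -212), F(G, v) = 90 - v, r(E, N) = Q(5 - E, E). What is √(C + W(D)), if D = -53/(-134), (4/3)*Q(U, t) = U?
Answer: √21882602/268 ≈ 17.455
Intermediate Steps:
Q(U, t) = 3*U/4
r(E, N) = 15/4 - 3*E/4 (r(E, N) = 3*(5 - E)/4 = 15/4 - 3*E/4)
D = 53/134 (D = -53*(-1/134) = 53/134 ≈ 0.39552)
C = 302 (C = 90 - 1*(-212) = 90 + 212 = 302)
W(S) = 27*S/4 (W(S) = S*(15/4 - ¾*(-4)) = S*(15/4 + 3) = S*(27/4) = 27*S/4)
√(C + W(D)) = √(302 + (27/4)*(53/134)) = √(302 + 1431/536) = √(163303/536) = √21882602/268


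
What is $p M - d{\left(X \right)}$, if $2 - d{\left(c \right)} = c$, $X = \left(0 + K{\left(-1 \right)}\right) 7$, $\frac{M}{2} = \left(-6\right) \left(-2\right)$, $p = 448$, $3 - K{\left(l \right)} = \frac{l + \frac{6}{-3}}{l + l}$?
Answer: $\frac{21521}{2} \approx 10761.0$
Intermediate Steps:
$K{\left(l \right)} = 3 - \frac{-2 + l}{2 l}$ ($K{\left(l \right)} = 3 - \frac{l + \frac{6}{-3}}{l + l} = 3 - \frac{l + 6 \left(- \frac{1}{3}\right)}{2 l} = 3 - \left(l - 2\right) \frac{1}{2 l} = 3 - \left(-2 + l\right) \frac{1}{2 l} = 3 - \frac{-2 + l}{2 l}$)
$M = 24$ ($M = 2 \left(\left(-6\right) \left(-2\right)\right) = 2 \cdot 12 = 24$)
$X = \frac{21}{2}$ ($X = \left(0 + \left(\frac{5}{2} + \frac{1}{-1}\right)\right) 7 = \left(0 + \left(\frac{5}{2} - 1\right)\right) 7 = \left(0 + \frac{3}{2}\right) 7 = \frac{3}{2} \cdot 7 = \frac{21}{2} \approx 10.5$)
$d{\left(c \right)} = 2 - c$
$p M - d{\left(X \right)} = 448 \cdot 24 - \left(2 - \frac{21}{2}\right) = 10752 - \left(2 - \frac{21}{2}\right) = 10752 - - \frac{17}{2} = 10752 + \frac{17}{2} = \frac{21521}{2}$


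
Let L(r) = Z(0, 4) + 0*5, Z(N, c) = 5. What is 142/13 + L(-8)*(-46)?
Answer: -2848/13 ≈ -219.08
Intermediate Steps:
L(r) = 5 (L(r) = 5 + 0*5 = 5 + 0 = 5)
142/13 + L(-8)*(-46) = 142/13 + 5*(-46) = 142*(1/13) - 230 = 142/13 - 230 = -2848/13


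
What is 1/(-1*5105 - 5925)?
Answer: -1/11030 ≈ -9.0662e-5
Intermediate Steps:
1/(-1*5105 - 5925) = 1/(-5105 - 5925) = 1/(-11030) = -1/11030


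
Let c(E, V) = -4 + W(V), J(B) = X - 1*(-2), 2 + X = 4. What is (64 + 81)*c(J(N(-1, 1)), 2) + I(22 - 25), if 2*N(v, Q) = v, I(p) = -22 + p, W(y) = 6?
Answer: 265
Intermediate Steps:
N(v, Q) = v/2
X = 2 (X = -2 + 4 = 2)
J(B) = 4 (J(B) = 2 - 1*(-2) = 2 + 2 = 4)
c(E, V) = 2 (c(E, V) = -4 + 6 = 2)
(64 + 81)*c(J(N(-1, 1)), 2) + I(22 - 25) = (64 + 81)*2 + (-22 + (22 - 25)) = 145*2 + (-22 - 3) = 290 - 25 = 265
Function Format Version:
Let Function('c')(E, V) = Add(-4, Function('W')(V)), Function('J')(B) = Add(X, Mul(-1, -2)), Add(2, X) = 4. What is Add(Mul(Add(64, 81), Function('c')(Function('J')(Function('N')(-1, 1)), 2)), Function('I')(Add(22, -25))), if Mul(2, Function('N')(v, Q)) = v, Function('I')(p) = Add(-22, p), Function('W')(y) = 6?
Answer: 265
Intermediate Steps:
Function('N')(v, Q) = Mul(Rational(1, 2), v)
X = 2 (X = Add(-2, 4) = 2)
Function('J')(B) = 4 (Function('J')(B) = Add(2, Mul(-1, -2)) = Add(2, 2) = 4)
Function('c')(E, V) = 2 (Function('c')(E, V) = Add(-4, 6) = 2)
Add(Mul(Add(64, 81), Function('c')(Function('J')(Function('N')(-1, 1)), 2)), Function('I')(Add(22, -25))) = Add(Mul(Add(64, 81), 2), Add(-22, Add(22, -25))) = Add(Mul(145, 2), Add(-22, -3)) = Add(290, -25) = 265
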